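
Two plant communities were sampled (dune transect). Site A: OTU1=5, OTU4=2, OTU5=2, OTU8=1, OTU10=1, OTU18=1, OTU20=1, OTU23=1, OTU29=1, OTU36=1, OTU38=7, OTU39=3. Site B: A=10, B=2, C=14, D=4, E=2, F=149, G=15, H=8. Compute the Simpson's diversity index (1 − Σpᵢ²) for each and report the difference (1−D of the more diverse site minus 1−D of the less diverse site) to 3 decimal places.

0.403

Site A: N=26, proportions 0.19231, 0.07692, 0.07692, 0.03846, 0.03846, 0.03846, 0.03846, 0.03846, 0.03846, 0.03846, 0.26923, 0.11538, giving 1−D = 0.85503 (working shown to 5 dp, full precision carried).
Site B: N=204, proportions 0.04902, 0.0098, 0.06863, 0.01961, 0.0098, 0.73039, 0.07353, 0.03922, giving 1−D = 0.45189.
Difference = |0.85503 − 0.45189| = 0.40314, i.e. 0.403 to 3 decimal places.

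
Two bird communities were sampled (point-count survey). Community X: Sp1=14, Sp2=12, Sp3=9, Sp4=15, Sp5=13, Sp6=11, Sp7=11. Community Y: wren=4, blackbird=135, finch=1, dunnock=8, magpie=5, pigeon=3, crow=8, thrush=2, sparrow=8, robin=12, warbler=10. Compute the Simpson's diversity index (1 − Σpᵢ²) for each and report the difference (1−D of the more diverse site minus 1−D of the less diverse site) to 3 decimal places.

0.341

Community X: N=85, proportions 0.164706, 0.141176, 0.105882, 0.176471, 0.152941, 0.129412, 0.129412, giving 1−D = 0.853702 (working shown to 6 dp, full precision carried).
Community Y: N=196, proportions 0.020408, 0.688776, 0.005102, 0.040816, 0.02551, 0.015306, 0.040816, 0.010204, 0.040816, 0.061224, 0.05102, giving 1−D = 0.512807.
Difference = |0.853702 − 0.512807| = 0.340895, i.e. 0.341 to 3 decimal places.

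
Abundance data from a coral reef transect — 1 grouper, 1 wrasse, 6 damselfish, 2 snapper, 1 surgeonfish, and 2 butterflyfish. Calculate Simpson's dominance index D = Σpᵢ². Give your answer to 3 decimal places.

0.278

Total N = 1+1+6+2+1+2 = 13, so the proportions are 0.07692, 0.07692, 0.46154, 0.15385, 0.07692, 0.15385 (working shown to 5 dp, full precision carried).
D = 0.07692² + 0.07692² + 0.46154² + 0.15385² + 0.07692² + 0.15385² = 0.00592 + 0.00592 + 0.21302 + 0.02367 + 0.00592 + 0.02367 = 0.27811.
To 3 decimal places, D = 0.278.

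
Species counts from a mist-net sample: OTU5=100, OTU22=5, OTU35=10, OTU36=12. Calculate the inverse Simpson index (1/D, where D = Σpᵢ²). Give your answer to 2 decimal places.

Total N = 100+5+10+12 = 127, so the proportions are 0.7874, 0.03937, 0.07874, 0.09449 (working shown to 5 dp, full precision carried).
D = 0.7874² + 0.03937² + 0.07874² + 0.09449² = 0.62000 + 0.00155 + 0.00620 + 0.00893 = 0.63668.
So 1/D = 1.5706, i.e. 1.57 to 2 decimal places.

1.57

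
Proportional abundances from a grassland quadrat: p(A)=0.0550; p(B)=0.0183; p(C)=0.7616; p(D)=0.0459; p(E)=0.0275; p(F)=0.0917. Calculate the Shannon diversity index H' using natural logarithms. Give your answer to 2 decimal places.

Each pᵢ ln pᵢ term (working shown to 4 dp, full precision carried): 0.055×(-2.9004)=-0.1595, 0.0183×(-4.0009)=-0.0732, 0.7616×(-0.2723)=-0.2074, 0.0459×(-3.0813)=-0.1414, 0.0275×(-3.5936)=-0.0988, 0.0917×(-2.3892)=-0.2191.
Sum = -0.8995, so H' = 0.90.

0.90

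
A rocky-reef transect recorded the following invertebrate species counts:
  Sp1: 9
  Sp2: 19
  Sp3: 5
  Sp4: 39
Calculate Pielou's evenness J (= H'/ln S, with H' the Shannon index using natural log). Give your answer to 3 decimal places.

Total N = 9+19+5+39 = 72, so the proportions are 0.125, 0.26389, 0.06944, 0.54167 (working shown to 5 dp, full precision carried).
H' = −Σ pᵢ ln pᵢ = −((-0.25993) + (-0.35156) + (-0.18522) + (-0.33210)) = 1.12881.
With S = 4 species, ln S = 1.38629, so J = 1.12881/1.38629 = 0.81427, i.e. 0.814 to 3 decimal places.

0.814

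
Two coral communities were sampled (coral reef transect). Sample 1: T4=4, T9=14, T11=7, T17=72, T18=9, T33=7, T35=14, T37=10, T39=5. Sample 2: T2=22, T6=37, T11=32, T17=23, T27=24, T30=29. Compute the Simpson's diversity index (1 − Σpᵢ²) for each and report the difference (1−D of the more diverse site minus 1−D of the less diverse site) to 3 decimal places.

0.119

Sample 1: N=142, proportions 0.028169, 0.0985915, 0.0492958, 0.5070423, 0.0633803, 0.0492958, 0.0985915, 0.0704225, 0.0352113, giving 1−D = 0.7075977 (working shown to 7 dp, full precision carried).
Sample 2: N=167, proportions 0.1317365, 0.2215569, 0.1916168, 0.1377246, 0.1437126, 0.1736527, giving 1−D = 0.8270644.
Difference = |0.7075977 − 0.8270644| = 0.1194667, i.e. 0.119 to 3 decimal places.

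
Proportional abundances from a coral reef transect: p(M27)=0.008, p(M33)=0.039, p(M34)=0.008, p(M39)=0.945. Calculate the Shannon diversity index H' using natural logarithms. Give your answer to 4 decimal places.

Each pᵢ ln pᵢ term (working shown to 6 dp, full precision carried): 0.008×(-4.828314)=-0.038627, 0.039×(-3.244194)=-0.126524, 0.008×(-4.828314)=-0.038627, 0.945×(-0.056570)=-0.053459.
Sum = -0.257236, so H' = 0.2572.

0.2572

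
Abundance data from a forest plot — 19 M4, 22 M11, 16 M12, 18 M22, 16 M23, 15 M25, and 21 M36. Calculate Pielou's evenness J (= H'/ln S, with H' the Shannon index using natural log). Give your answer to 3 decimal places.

0.995

Total N = 19+22+16+18+16+15+21 = 127, so the proportions are 0.14961, 0.17323, 0.12598, 0.14173, 0.12598, 0.11811, 0.16535 (working shown to 5 dp, full precision carried).
H' = −Σ pᵢ ln pᵢ = −((-0.28421) + (-0.30369) + (-0.26099) + (-0.27692) + (-0.26099) + (-0.25230) + (-0.29758)) = 1.93669.
With S = 7 species, ln S = 1.94591, so J = 1.93669/1.94591 = 0.99526, i.e. 0.995 to 3 decimal places.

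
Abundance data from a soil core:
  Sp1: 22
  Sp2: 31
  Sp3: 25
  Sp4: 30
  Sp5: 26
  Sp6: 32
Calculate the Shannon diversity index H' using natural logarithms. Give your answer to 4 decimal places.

1.7832

Total N = 22+31+25+30+26+32 = 166, so the proportions are 0.13253, 0.186747, 0.150602, 0.180723, 0.156627, 0.192771 (working shown to 6 dp, full precision carried).
Each pᵢ ln pᵢ term: 0.13253×(-2.020945)=-0.267836, 0.186747×(-1.678001)=-0.313362, 0.150602×(-1.893112)=-0.285107, 0.180723×(-1.710790)=-0.309179, 0.156627×(-1.853891)=-0.290369, 0.192771×(-1.646252)=-0.317350.
Sum = -1.783202, so H' = 1.7832.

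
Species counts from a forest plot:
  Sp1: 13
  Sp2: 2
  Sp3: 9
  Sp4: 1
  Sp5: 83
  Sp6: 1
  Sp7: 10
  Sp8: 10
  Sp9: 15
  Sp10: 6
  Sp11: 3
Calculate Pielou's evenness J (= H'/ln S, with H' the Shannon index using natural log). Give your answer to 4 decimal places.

0.6751

Total N = 13+2+9+1+83+1+10+10+15+6+3 = 153, so the proportions are 0.084967, 0.013072, 0.058824, 0.006536, 0.542484, 0.006536, 0.065359, 0.065359, 0.098039, 0.039216, 0.019608 (working shown to 6 dp, full precision carried).
H' = −Σ pᵢ ln pᵢ = −((-0.209486) + (-0.056697) + (-0.166660) + (-0.032879) + (-0.331782) + (-0.032879) + (-0.178291) + (-0.178291) + (-0.227685) + (-0.127007) + (-0.077095)) = 1.618750.
With S = 11 species, ln S = 2.397895, so J = 1.618750/2.397895 = 0.675071, i.e. 0.6751 to 4 decimal places.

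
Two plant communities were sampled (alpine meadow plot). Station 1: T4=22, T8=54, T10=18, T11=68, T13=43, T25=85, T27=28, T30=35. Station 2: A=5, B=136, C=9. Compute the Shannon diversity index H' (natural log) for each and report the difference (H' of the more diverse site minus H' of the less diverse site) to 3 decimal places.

1.588

Station 1: N=353, proportions 0.062323, 0.152975, 0.050992, 0.192635, 0.121813, 0.240793, 0.07932, 0.09915, giving H' = 1.958657 (working shown to 6 dp, full precision carried).
Station 2: N=150, proportions 0.033333, 0.906667, 0.06, giving H' = 0.371013.
Difference = |1.958657 − 0.371013| = 1.587644, i.e. 1.588 to 3 decimal places.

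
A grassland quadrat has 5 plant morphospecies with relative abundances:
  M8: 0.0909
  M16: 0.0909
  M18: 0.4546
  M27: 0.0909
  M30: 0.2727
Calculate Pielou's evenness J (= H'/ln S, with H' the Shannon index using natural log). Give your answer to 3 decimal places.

H' = −Σ pᵢ ln pᵢ = −((-0.21798) + (-0.21798) + (-0.35838) + (-0.21798) + (-0.35434)) = 1.36665 (working shown to 5 dp, full precision carried).
With S = 5 species, ln S = 1.60944, so J = 1.36665/1.60944 = 0.84915, i.e. 0.849 to 3 decimal places.

0.849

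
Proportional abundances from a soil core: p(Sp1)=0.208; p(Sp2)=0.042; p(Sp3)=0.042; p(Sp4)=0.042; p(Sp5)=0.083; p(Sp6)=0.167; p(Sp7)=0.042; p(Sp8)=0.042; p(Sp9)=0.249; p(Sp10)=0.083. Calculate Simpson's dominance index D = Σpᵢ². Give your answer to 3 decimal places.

0.156

D = 0.208² + 0.042² + 0.042² + 0.042² + 0.083² + 0.167² + 0.042² + 0.042² + 0.249² + 0.083² = 0.04326 + 0.00176 + 0.00176 + 0.00176 + 0.00689 + 0.02789 + 0.00176 + 0.00176 + 0.06200 + 0.00689 = 0.15575 (working shown to 5 dp, full precision carried).
To 3 decimal places, D = 0.156.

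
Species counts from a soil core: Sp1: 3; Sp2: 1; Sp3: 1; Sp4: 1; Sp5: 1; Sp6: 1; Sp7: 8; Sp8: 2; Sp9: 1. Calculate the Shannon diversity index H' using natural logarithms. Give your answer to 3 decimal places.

1.822

Total N = 3+1+1+1+1+1+8+2+1 = 19, so the proportions are 0.15789, 0.05263, 0.05263, 0.05263, 0.05263, 0.05263, 0.42105, 0.10526, 0.05263 (working shown to 5 dp, full precision carried).
Each pᵢ ln pᵢ term: 0.15789×(-1.84583)=-0.29145, 0.05263×(-2.94444)=-0.15497, 0.05263×(-2.94444)=-0.15497, 0.05263×(-2.94444)=-0.15497, 0.05263×(-2.94444)=-0.15497, 0.05263×(-2.94444)=-0.15497, 0.42105×(-0.86500)=-0.36421, 0.10526×(-2.25129)=-0.23698, 0.05263×(-2.94444)=-0.15497.
Sum = -1.82246, so H' = 1.822.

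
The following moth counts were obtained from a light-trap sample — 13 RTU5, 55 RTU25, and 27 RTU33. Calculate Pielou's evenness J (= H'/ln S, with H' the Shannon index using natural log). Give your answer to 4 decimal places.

0.8612

Total N = 13+55+27 = 95, so the proportions are 0.136842, 0.578947, 0.284211 (working shown to 6 dp, full precision carried).
H' = −Σ pᵢ ln pᵢ = −((-0.272169) + (-0.316420) + (-0.357548)) = 0.946137.
With S = 3 species, ln S = 1.098612, so J = 0.946137/1.098612 = 0.861211, i.e. 0.8612 to 4 decimal places.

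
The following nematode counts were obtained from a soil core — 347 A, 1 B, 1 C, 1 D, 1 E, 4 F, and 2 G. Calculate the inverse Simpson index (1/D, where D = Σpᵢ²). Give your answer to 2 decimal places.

1.06

Total N = 347+1+1+1+1+4+2 = 357, so the proportions are 0.97199, 0.0028, 0.0028, 0.0028, 0.0028, 0.0112, 0.0056 (working shown to 5 dp, full precision carried).
D = 0.97199² + 0.0028² + 0.0028² + 0.0028² + 0.0028² + 0.0112² + 0.0056² = 0.94476 + 0.00001 + 0.00001 + 0.00001 + 0.00001 + 0.00013 + 0.00003 = 0.94495.
So 1/D = 1.0583, i.e. 1.06 to 2 decimal places.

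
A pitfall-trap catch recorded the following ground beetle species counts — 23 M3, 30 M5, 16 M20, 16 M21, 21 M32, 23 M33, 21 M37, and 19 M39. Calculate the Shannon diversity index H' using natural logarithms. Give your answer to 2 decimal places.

2.06

Total N = 23+30+16+16+21+23+21+19 = 169, so the proportions are 0.1361, 0.1775, 0.0947, 0.0947, 0.1243, 0.1361, 0.1243, 0.1124 (working shown to 4 dp, full precision carried).
Each pᵢ ln pᵢ term: 0.1361×(-1.9944)=-0.2714, 0.1775×(-1.7287)=-0.3069, 0.0947×(-2.3573)=-0.2232, 0.0947×(-2.3573)=-0.2232, 0.1243×(-2.0854)=-0.2591, 0.1361×(-1.9944)=-0.2714, 0.1243×(-2.0854)=-0.2591, 0.1124×(-2.1855)=-0.2457.
Sum = -2.0600, so H' = 2.06.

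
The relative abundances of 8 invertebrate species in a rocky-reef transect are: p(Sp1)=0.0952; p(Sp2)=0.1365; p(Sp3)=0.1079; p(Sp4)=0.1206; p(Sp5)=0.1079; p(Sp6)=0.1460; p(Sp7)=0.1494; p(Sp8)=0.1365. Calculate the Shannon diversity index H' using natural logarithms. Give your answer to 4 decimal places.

2.0681

Each pᵢ ln pᵢ term (working shown to 6 dp, full precision carried): 0.0952×(-2.351775)=-0.223889, 0.1365×(-1.991431)=-0.271830, 0.1079×(-2.226550)=-0.240245, 0.1206×(-2.115276)=-0.255102, 0.1079×(-2.226550)=-0.240245, 0.146×(-1.924149)=-0.280926, 0.1494×(-1.901128)=-0.284029, 0.1365×(-1.991431)=-0.271830.
Sum = -2.068096, so H' = 2.0681.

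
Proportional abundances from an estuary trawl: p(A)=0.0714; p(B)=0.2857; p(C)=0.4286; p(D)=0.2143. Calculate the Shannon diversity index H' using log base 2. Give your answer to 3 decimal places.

1.788

Each pᵢ log₂ pᵢ term (working shown to 5 dp, full precision carried): 0.0714×(-3.80793)=-0.27189, 0.2857×(-1.80743)=-0.51638, 0.4286×(-1.22230)=-0.52388, 0.2143×(-2.22230)=-0.47624.
Sum = -1.78838, so H' = 1.788.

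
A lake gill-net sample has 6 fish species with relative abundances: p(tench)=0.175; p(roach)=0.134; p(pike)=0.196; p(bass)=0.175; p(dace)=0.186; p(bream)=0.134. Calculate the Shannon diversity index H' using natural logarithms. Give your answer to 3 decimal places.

1.781

Each pᵢ ln pᵢ term (working shown to 5 dp, full precision carried): 0.175×(-1.74297)=-0.30502, 0.134×(-2.00992)=-0.26933, 0.196×(-1.62964)=-0.31941, 0.175×(-1.74297)=-0.30502, 0.186×(-1.68201)=-0.31285, 0.134×(-2.00992)=-0.26933.
Sum = -1.78096, so H' = 1.781.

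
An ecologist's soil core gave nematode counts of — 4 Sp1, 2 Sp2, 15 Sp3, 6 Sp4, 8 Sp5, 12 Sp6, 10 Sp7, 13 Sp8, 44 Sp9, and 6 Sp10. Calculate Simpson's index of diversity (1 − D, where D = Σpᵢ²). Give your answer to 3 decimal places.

Total N = 4+2+15+6+8+12+10+13+44+6 = 120, so the proportions are 0.03333, 0.01667, 0.125, 0.05, 0.06667, 0.1, 0.08333, 0.10833, 0.36667, 0.05 (working shown to 5 dp, full precision carried).
D = 0.03333² + 0.01667² + 0.125² + 0.05² + 0.06667² + 0.1² + 0.08333² + 0.10833² + 0.36667² + 0.05² = 0.00111 + 0.00028 + 0.01562 + 0.00250 + 0.00444 + 0.01000 + 0.00694 + 0.01174 + 0.13444 + 0.00250 = 0.18958.
So 1 − D = 0.81042, i.e. 0.810 to 3 decimal places.

0.810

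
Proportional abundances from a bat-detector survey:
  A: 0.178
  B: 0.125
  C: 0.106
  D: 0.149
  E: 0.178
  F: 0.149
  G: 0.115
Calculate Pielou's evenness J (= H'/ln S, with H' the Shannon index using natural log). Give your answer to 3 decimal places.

0.991

H' = −Σ pᵢ ln pᵢ = −((-0.30722) + (-0.25993) + (-0.23790) + (-0.28367) + (-0.30722) + (-0.28367) + (-0.24872)) = 1.92833 (working shown to 5 dp, full precision carried).
With S = 7 species, ln S = 1.94591, so J = 1.92833/1.94591 = 0.99097, i.e. 0.991 to 3 decimal places.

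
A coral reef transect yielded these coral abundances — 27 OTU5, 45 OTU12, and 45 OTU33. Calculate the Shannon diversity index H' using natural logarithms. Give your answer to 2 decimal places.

Total N = 27+45+45 = 117, so the proportions are 0.2308, 0.3846, 0.3846 (working shown to 4 dp, full precision carried).
Each pᵢ ln pᵢ term: 0.2308×(-1.4663)=-0.3384, 0.3846×(-0.9555)=-0.3675, 0.3846×(-0.9555)=-0.3675.
Sum = -1.0734, so H' = 1.07.

1.07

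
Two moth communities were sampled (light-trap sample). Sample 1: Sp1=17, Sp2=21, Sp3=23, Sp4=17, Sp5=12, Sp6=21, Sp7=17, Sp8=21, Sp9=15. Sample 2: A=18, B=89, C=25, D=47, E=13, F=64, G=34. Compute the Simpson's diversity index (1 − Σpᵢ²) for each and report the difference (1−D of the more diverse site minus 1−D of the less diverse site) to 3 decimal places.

0.081

Sample 1: N=164, proportions 0.103659, 0.128049, 0.140244, 0.103659, 0.073171, 0.128049, 0.103659, 0.128049, 0.091463, giving 1−D = 0.885187 (working shown to 6 dp, full precision carried).
Sample 2: N=290, proportions 0.062069, 0.306897, 0.086207, 0.162069, 0.044828, 0.22069, 0.117241, giving 1−D = 0.803805.
Difference = |0.885187 − 0.803805| = 0.081382, i.e. 0.081 to 3 decimal places.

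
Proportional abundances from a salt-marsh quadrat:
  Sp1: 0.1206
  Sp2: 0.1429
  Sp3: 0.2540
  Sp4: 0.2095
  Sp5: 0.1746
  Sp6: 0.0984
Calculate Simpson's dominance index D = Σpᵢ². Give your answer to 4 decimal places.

0.1835

D = 0.1206² + 0.1429² + 0.254² + 0.2095² + 0.1746² + 0.0984² = 0.014544 + 0.020420 + 0.064516 + 0.043890 + 0.030485 + 0.009683 = 0.183539 (working shown to 6 dp, full precision carried).
To 4 decimal places, D = 0.1835.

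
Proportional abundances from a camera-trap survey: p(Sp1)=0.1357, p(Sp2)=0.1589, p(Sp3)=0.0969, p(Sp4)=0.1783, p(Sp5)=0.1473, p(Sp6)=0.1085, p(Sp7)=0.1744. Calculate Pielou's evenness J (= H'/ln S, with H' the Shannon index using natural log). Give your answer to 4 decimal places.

0.9891

H' = −Σ pᵢ ln pᵢ = −((-0.271035) + (-0.292293) + (-0.226172) + (-0.307441) + (-0.282121) + (-0.240979) + (-0.304573)) = 1.924614 (working shown to 6 dp, full precision carried).
With S = 7 species, ln S = 1.945910, so J = 1.924614/1.945910 = 0.989056, i.e. 0.9891 to 4 decimal places.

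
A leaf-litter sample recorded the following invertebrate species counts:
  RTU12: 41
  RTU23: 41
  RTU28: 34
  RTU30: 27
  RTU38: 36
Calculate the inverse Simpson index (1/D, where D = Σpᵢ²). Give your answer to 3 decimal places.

Total N = 41+41+34+27+36 = 179, so the proportions are 0.2290503, 0.2290503, 0.1899441, 0.150838, 0.2011173 (working shown to 7 dp, full precision carried).
D = 0.2290503² + 0.2290503² + 0.1899441² + 0.150838² + 0.2011173² = 0.0524640 + 0.0524640 + 0.0360788 + 0.0227521 + 0.0404482 = 0.2042071.
So 1/D = 4.89699, i.e. 4.897 to 3 decimal places.

4.897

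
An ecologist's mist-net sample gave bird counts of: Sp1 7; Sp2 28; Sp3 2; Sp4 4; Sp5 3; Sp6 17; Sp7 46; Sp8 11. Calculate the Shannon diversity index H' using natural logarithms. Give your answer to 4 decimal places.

1.6537

Total N = 7+28+2+4+3+17+46+11 = 118, so the proportions are 0.059322, 0.237288, 0.016949, 0.033898, 0.025424, 0.144068, 0.389831, 0.09322 (working shown to 6 dp, full precision carried).
Each pᵢ ln pᵢ term: 0.059322×(-2.824774)=-0.167571, 0.237288×(-1.438480)=-0.341334, 0.016949×(-4.077537)=-0.069111, 0.033898×(-3.384390)=-0.114725, 0.025424×(-3.672072)=-0.093358, 0.144068×(-1.937471)=-0.279127, 0.389831×(-0.942043)=-0.367237, 0.09322×(-2.372789)=-0.221192.
Sum = -1.653656, so H' = 1.6537.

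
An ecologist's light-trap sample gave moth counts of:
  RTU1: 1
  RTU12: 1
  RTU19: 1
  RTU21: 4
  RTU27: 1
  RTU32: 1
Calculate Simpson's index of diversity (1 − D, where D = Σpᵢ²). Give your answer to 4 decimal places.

0.7407

Total N = 1+1+1+4+1+1 = 9, so the proportions are 0.111111, 0.111111, 0.111111, 0.444444, 0.111111, 0.111111 (working shown to 6 dp, full precision carried).
D = 0.111111² + 0.111111² + 0.111111² + 0.444444² + 0.111111² + 0.111111² = 0.012346 + 0.012346 + 0.012346 + 0.197531 + 0.012346 + 0.012346 = 0.259259.
So 1 − D = 0.740741, i.e. 0.7407 to 4 decimal places.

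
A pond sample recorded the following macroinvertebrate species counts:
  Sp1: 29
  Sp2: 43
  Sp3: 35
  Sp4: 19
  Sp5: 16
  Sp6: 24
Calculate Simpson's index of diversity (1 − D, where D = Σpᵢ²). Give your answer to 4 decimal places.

0.8146

Total N = 29+43+35+19+16+24 = 166, so the proportions are 0.174699, 0.259036, 0.210843, 0.114458, 0.096386, 0.144578 (working shown to 6 dp, full precision carried).
D = 0.174699² + 0.259036² + 0.210843² + 0.114458² + 0.096386² + 0.144578² = 0.030520 + 0.067100 + 0.044455 + 0.013101 + 0.009290 + 0.020903 = 0.185368.
So 1 − D = 0.814632, i.e. 0.8146 to 4 decimal places.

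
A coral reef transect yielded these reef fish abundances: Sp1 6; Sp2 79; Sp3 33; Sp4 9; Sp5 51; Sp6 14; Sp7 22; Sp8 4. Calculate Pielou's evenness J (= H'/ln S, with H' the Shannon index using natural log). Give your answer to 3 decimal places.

Total N = 6+79+33+9+51+14+22+4 = 218, so the proportions are 0.02752, 0.36239, 0.15138, 0.04128, 0.23394, 0.06422, 0.10092, 0.01835 (working shown to 5 dp, full precision carried).
H' = −Σ pᵢ ln pᵢ = −((-0.09888) + (-0.36784) + (-0.28580) + (-0.13158) + (-0.33984) + (-0.17631) + (-0.23145) + (-0.07336)) = 1.70507.
With S = 8 species, ln S = 2.07944, so J = 1.70507/2.07944 = 0.81997, i.e. 0.820 to 3 decimal places.

0.820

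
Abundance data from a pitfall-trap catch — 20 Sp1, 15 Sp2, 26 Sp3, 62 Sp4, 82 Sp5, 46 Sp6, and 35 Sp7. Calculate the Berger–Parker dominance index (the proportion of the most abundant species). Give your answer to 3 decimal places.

0.287

Total N = 20+15+26+62+82+46+35 = 286, so the proportions are 0.06993, 0.05245, 0.09091, 0.21678, 0.28671, 0.16084, 0.12238 (working shown to 5 dp, full precision carried).
The largest proportion is 0.28671, i.e. d = 0.287 to 3 decimal places.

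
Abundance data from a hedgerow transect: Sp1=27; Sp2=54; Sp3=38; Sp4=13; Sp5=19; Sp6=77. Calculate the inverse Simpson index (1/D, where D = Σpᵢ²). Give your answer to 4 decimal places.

Total N = 27+54+38+13+19+77 = 228, so the proportions are 0.11842105, 0.23684211, 0.16666667, 0.05701754, 0.08333333, 0.3377193 (working shown to 8 dp, full precision carried).
D = 0.11842105² + 0.23684211² + 0.16666667² + 0.05701754² + 0.08333333² + 0.3377193² = 0.01402355 + 0.05609418 + 0.02777778 + 0.00325100 + 0.00694444 + 0.11405432 = 0.22214528.
So 1/D = 4.501559, i.e. 4.5016 to 4 decimal places.

4.5016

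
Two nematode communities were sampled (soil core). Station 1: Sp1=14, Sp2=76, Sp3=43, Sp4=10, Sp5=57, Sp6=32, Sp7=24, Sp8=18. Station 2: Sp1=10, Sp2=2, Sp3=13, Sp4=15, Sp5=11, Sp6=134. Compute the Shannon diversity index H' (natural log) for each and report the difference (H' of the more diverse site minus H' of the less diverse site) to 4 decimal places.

Station 1: N=274, proportions 0.051095, 0.277372, 0.156934, 0.036496, 0.208029, 0.116788, 0.087591, 0.065693, giving H' = 1.888685 (working shown to 6 dp, full precision carried).
Station 2: N=185, proportions 0.054054, 0.010811, 0.07027, 0.081081, 0.059459, 0.724324, giving H' = 0.998385.
Difference = |1.888685 − 0.998385| = 0.890300, i.e. 0.8903 to 4 decimal places.

0.8903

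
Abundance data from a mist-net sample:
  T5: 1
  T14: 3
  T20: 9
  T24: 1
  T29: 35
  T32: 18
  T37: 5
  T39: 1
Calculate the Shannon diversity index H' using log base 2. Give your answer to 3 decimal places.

2.087

Total N = 1+3+9+1+35+18+5+1 = 73, so the proportions are 0.0137, 0.0411, 0.12329, 0.0137, 0.47945, 0.24658, 0.06849, 0.0137 (working shown to 5 dp, full precision carried).
Each pᵢ log₂ pᵢ term: 0.0137×(-6.18982)=-0.08479, 0.0411×(-4.60486)=-0.18924, 0.12329×(-3.01990)=-0.37232, 0.0137×(-6.18982)=-0.08479, 0.47945×(-1.06054)=-0.50848, 0.24658×(-2.01990)=-0.49806, 0.06849×(-3.86790)=-0.26492, 0.0137×(-6.18982)=-0.08479.
Sum = -2.08739, so H' = 2.087.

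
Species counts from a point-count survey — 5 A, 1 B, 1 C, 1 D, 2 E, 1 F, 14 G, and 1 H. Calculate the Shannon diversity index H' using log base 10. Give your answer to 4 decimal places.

Total N = 5+1+1+1+2+1+14+1 = 26, so the proportions are 0.192308, 0.038462, 0.038462, 0.038462, 0.076923, 0.038462, 0.538462, 0.038462 (working shown to 6 dp, full precision carried).
Each pᵢ log₁₀ pᵢ term: 0.192308×(-0.716003)=-0.137693, 0.038462×(-1.414973)=-0.054422, 0.038462×(-1.414973)=-0.054422, 0.038462×(-1.414973)=-0.054422, 0.076923×(-1.113943)=-0.085688, 0.038462×(-1.414973)=-0.054422, 0.538462×(-0.268845)=-0.144763, 0.038462×(-1.414973)=-0.054422.
Sum = -0.640254, so H' = 0.6403.

0.6403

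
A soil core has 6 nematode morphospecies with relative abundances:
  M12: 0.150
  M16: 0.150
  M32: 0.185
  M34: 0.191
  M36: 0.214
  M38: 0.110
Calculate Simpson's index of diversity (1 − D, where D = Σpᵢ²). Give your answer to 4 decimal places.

0.8264

D = 0.15² + 0.15² + 0.185² + 0.191² + 0.214² + 0.11² = 0.022500 + 0.022500 + 0.034225 + 0.036481 + 0.045796 + 0.012100 = 0.173602 (working shown to 6 dp, full precision carried).
So 1 − D = 0.826398, i.e. 0.8264 to 4 decimal places.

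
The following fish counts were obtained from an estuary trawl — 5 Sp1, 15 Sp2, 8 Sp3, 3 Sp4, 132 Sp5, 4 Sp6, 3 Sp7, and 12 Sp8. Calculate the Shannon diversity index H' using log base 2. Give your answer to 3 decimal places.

1.548

Total N = 5+15+8+3+132+4+3+12 = 182, so the proportions are 0.02747, 0.08242, 0.04396, 0.01648, 0.72527, 0.02198, 0.01648, 0.06593 (working shown to 5 dp, full precision carried).
Each pᵢ log₂ pᵢ term: 0.02747×(-5.18587)=-0.14247, 0.08242×(-3.60090)=-0.29678, 0.04396×(-4.50779)=-0.19814, 0.01648×(-5.92283)=-0.09763, 0.72527×(-0.46340)=-0.33609, 0.02198×(-5.50779)=-0.12105, 0.01648×(-5.92283)=-0.09763, 0.06593×(-3.92283)=-0.25865.
Sum = -1.54844, so H' = 1.548.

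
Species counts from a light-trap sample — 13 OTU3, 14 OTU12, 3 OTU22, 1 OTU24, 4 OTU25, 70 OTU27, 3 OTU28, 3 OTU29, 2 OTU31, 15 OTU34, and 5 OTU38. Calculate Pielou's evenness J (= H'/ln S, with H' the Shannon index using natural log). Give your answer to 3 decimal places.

0.681

Total N = 13+14+3+1+4+70+3+3+2+15+5 = 133, so the proportions are 0.09774, 0.10526, 0.02256, 0.00752, 0.03008, 0.52632, 0.02256, 0.02256, 0.01504, 0.11278, 0.03759 (working shown to 5 dp, full precision carried).
H' = −Σ pᵢ ln pᵢ = −((-0.22729) + (-0.23698) + (-0.08553) + (-0.03677) + (-0.10539) + (-0.33782) + (-0.08553) + (-0.08553) + (-0.06312) + (-0.24612) + (-0.12334)) = 1.63341.
With S = 11 species, ln S = 2.39790, so J = 1.63341/2.39790 = 0.68119, i.e. 0.681 to 3 decimal places.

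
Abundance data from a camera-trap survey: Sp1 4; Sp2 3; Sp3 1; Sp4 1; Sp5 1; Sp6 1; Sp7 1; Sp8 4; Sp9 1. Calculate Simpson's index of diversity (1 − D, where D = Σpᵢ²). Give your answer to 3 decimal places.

0.837

Total N = 4+3+1+1+1+1+1+4+1 = 17, so the proportions are 0.23529, 0.17647, 0.05882, 0.05882, 0.05882, 0.05882, 0.05882, 0.23529, 0.05882 (working shown to 5 dp, full precision carried).
D = 0.23529² + 0.17647² + 0.05882² + 0.05882² + 0.05882² + 0.05882² + 0.05882² + 0.23529² + 0.05882² = 0.05536 + 0.03114 + 0.00346 + 0.00346 + 0.00346 + 0.00346 + 0.00346 + 0.05536 + 0.00346 = 0.16263.
So 1 − D = 0.83737, i.e. 0.837 to 3 decimal places.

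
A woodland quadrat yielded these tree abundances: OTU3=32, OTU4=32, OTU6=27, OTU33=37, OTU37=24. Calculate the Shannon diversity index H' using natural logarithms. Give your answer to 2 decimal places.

Total N = 32+32+27+37+24 = 152, so the proportions are 0.2105, 0.2105, 0.1776, 0.2434, 0.1579 (working shown to 4 dp, full precision carried).
Each pᵢ ln pᵢ term: 0.2105×(-1.5581)=-0.3280, 0.2105×(-1.5581)=-0.3280, 0.1776×(-1.7280)=-0.3070, 0.2434×(-1.4130)=-0.3439, 0.1579×(-1.8458)=-0.2914.
Sum = -1.5984, so H' = 1.60.

1.60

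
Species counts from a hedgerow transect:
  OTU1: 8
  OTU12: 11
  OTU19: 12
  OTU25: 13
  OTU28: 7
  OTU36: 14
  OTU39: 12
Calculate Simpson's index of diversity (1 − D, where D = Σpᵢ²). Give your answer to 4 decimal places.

0.8504

Total N = 8+11+12+13+7+14+12 = 77, so the proportions are 0.103896, 0.142857, 0.155844, 0.168831, 0.090909, 0.181818, 0.155844 (working shown to 6 dp, full precision carried).
D = 0.103896² + 0.142857² + 0.155844² + 0.168831² + 0.090909² + 0.181818² + 0.155844² = 0.010794 + 0.020408 + 0.024287 + 0.028504 + 0.008264 + 0.033058 + 0.024287 = 0.149604.
So 1 − D = 0.850396, i.e. 0.8504 to 4 decimal places.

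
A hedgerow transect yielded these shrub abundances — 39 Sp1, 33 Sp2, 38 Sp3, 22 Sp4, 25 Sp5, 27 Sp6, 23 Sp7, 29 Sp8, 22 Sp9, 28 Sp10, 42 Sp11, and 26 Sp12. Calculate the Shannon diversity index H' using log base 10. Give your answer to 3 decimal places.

Total N = 39+33+38+22+25+27+23+29+22+28+42+26 = 354, so the proportions are 0.11017, 0.09322, 0.10734, 0.06215, 0.07062, 0.07627, 0.06497, 0.08192, 0.06215, 0.0791, 0.11864, 0.07345 (working shown to 5 dp, full precision carried).
Each pᵢ log₁₀ pᵢ term: 0.11017×(-0.95794)=-0.10554, 0.09322×(-1.03049)=-0.09606, 0.10734×(-0.96922)=-0.10404, 0.06215×(-1.20658)=-0.07499, 0.07062×(-1.15106)=-0.08129, 0.07627×(-1.11764)=-0.08524, 0.06497×(-1.18728)=-0.07714, 0.08192×(-1.08661)=-0.08902, 0.06215×(-1.20658)=-0.07499, 0.0791×(-1.10185)=-0.08715, 0.11864×(-0.92575)=-0.10984, 0.07345×(-1.13403)=-0.08329.
Sum = -1.06857, so H' = 1.069.

1.069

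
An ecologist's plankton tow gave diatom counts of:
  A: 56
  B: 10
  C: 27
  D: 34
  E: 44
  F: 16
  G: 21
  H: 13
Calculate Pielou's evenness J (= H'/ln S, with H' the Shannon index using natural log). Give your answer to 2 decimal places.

Total N = 56+10+27+34+44+16+21+13 = 221, so the proportions are 0.2534, 0.0452, 0.1222, 0.1538, 0.1991, 0.0724, 0.095, 0.0588 (working shown to 4 dp, full precision carried).
H' = −Σ pᵢ ln pᵢ = −((-0.3479) + (-0.1401) + (-0.2568) + (-0.2880) + (-0.3213) + (-0.1901) + (-0.2236) + (-0.1667)) = 1.9345.
With S = 8 species, ln S = 2.0794, so J = 1.9345/2.0794 = 0.9303, i.e. 0.93 to 2 decimal places.

0.93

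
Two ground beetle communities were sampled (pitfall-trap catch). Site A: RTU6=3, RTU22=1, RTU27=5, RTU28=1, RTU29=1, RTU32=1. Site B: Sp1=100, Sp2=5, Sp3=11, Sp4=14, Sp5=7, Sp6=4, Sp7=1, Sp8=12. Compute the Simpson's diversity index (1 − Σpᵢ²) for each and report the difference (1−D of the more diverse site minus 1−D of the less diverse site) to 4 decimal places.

Site A: N=12, proportions 0.25, 0.083333, 0.416667, 0.083333, 0.083333, 0.083333, giving 1−D = 0.736111 (working shown to 6 dp, full precision carried).
Site B: N=154, proportions 0.649351, 0.032468, 0.071429, 0.090909, 0.045455, 0.025974, 0.006494, 0.077922, giving 1−D = 0.555068.
Difference = |0.736111 − 0.555068| = 0.181043, i.e. 0.1810 to 4 decimal places.

0.1810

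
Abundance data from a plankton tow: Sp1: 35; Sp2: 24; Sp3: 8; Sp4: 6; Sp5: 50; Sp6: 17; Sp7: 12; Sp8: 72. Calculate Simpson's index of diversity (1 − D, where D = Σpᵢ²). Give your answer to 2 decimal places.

0.80

Total N = 35+24+8+6+50+17+12+72 = 224, so the proportions are 0.1562, 0.1071, 0.0357, 0.0268, 0.2232, 0.0759, 0.0536, 0.3214 (working shown to 4 dp, full precision carried).
D = 0.1562² + 0.1071² + 0.0357² + 0.0268² + 0.2232² + 0.0759² + 0.0536² + 0.3214² = 0.0244 + 0.0115 + 0.0013 + 0.0007 + 0.0498 + 0.0058 + 0.0029 + 0.1033 = 0.1997.
So 1 − D = 0.8003, i.e. 0.80 to 2 decimal places.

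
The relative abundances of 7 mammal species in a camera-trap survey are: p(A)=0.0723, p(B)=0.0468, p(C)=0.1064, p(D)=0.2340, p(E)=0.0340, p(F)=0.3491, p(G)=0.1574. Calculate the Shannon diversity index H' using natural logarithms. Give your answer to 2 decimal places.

1.68

Each pᵢ ln pᵢ term (working shown to 4 dp, full precision carried): 0.0723×(-2.6269)=-0.1899, 0.0468×(-3.0619)=-0.1433, 0.1064×(-2.2405)=-0.2384, 0.234×(-1.4524)=-0.3399, 0.034×(-3.3814)=-0.1150, 0.3491×(-1.0524)=-0.3674, 0.1574×(-1.8490)=-0.2910.
Sum = -1.6849, so H' = 1.68.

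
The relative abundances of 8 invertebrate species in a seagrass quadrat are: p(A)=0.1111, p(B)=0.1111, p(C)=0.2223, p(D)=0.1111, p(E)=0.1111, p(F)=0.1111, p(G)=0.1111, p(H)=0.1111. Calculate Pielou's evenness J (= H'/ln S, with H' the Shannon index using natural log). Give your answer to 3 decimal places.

0.983

H' = −Σ pᵢ ln pᵢ = −((-0.24412) + (-0.24412) + (-0.33428) + (-0.24412) + (-0.24412) + (-0.24412) + (-0.24412) + (-0.24412)) = 2.04314 (working shown to 5 dp, full precision carried).
With S = 8 species, ln S = 2.07944, so J = 2.04314/2.07944 = 0.98254, i.e. 0.983 to 3 decimal places.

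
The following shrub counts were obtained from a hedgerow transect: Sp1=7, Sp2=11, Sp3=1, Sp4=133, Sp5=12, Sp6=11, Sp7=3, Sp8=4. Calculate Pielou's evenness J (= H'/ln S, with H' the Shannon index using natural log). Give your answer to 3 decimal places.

0.506

Total N = 7+11+1+133+12+11+3+4 = 182, so the proportions are 0.03846, 0.06044, 0.00549, 0.73077, 0.06593, 0.06044, 0.01648, 0.02198 (working shown to 5 dp, full precision carried).
H' = −Σ pᵢ ln pᵢ = −((-0.12531) + (-0.16960) + (-0.02859) + (-0.22921) + (-0.17928) + (-0.16960) + (-0.06767) + (-0.08391)) = 1.05317.
With S = 8 species, ln S = 2.07944, so J = 1.05317/2.07944 = 0.50647, i.e. 0.506 to 3 decimal places.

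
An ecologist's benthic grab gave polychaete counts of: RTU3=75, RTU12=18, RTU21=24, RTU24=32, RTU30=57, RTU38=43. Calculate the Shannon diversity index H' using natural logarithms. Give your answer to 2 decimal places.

Total N = 75+18+24+32+57+43 = 249, so the proportions are 0.3012, 0.0723, 0.0964, 0.1285, 0.2289, 0.1727 (working shown to 4 dp, full precision carried).
Each pᵢ ln pᵢ term: 0.3012×(-1.2000)=-0.3614, 0.0723×(-2.6271)=-0.1899, 0.0964×(-2.3394)=-0.2255, 0.1285×(-2.0517)=-0.2637, 0.2289×(-1.4744)=-0.3375, 0.1727×(-1.7563)=-0.3033.
Sum = -1.6813, so H' = 1.68.

1.68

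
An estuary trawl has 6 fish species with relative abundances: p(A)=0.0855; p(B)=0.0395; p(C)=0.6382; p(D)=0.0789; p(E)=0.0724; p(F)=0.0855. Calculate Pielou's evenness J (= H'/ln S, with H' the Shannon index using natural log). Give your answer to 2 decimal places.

H' = −Σ pᵢ ln pᵢ = −((-0.2103) + (-0.1276) + (-0.2866) + (-0.2004) + (-0.1901) + (-0.2103)) = 1.2253 (working shown to 4 dp, full precision carried).
With S = 6 species, ln S = 1.7918, so J = 1.2253/1.7918 = 0.6838, i.e. 0.68 to 2 decimal places.

0.68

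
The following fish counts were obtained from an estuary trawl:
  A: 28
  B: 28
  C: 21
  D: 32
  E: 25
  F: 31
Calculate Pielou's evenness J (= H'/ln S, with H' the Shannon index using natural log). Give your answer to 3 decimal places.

Total N = 28+28+21+32+25+31 = 165, so the proportions are 0.1697, 0.1697, 0.12727, 0.19394, 0.15152, 0.18788 (working shown to 5 dp, full precision carried).
H' = −Σ pᵢ ln pᵢ = −((-0.30100) + (-0.30100) + (-0.26236) + (-0.31810) + (-0.28592) + (-0.31413)) = 1.78251.
With S = 6 species, ln S = 1.79176, so J = 1.78251/1.79176 = 0.99484, i.e. 0.995 to 3 decimal places.

0.995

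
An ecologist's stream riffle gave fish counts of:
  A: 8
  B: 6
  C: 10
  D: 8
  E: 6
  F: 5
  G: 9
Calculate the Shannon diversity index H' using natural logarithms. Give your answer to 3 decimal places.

Total N = 8+6+10+8+6+5+9 = 52, so the proportions are 0.15385, 0.11538, 0.19231, 0.15385, 0.11538, 0.09615, 0.17308 (working shown to 5 dp, full precision carried).
Each pᵢ ln pᵢ term: 0.15385×(-1.87180)=-0.28797, 0.11538×(-2.15948)=-0.24917, 0.19231×(-1.64866)=-0.31705, 0.15385×(-1.87180)=-0.28797, 0.11538×(-2.15948)=-0.24917, 0.09615×(-2.34181)=-0.22517, 0.17308×(-1.75402)=-0.30358.
Sum = -1.92009, so H' = 1.920.

1.920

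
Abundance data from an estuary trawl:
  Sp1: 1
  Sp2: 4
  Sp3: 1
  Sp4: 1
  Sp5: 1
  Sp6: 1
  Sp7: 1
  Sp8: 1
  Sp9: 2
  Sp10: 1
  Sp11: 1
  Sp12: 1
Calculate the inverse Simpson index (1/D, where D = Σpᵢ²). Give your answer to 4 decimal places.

Total N = 1+4+1+1+1+1+1+1+2+1+1+1 = 16, so the proportions are 0.0625, 0.25, 0.0625, 0.0625, 0.0625, 0.0625, 0.0625, 0.0625, 0.125, 0.0625, 0.0625, 0.0625 (working shown to 8 dp, full precision carried).
D = 0.0625² + 0.25² + 0.0625² + 0.0625² + 0.0625² + 0.0625² + 0.0625² + 0.0625² + 0.125² + 0.0625² + 0.0625² + 0.0625² = 0.00390625 + 0.06250000 + 0.00390625 + 0.00390625 + 0.00390625 + 0.00390625 + 0.00390625 + 0.00390625 + 0.01562500 + 0.00390625 + 0.00390625 + 0.00390625 = 0.11718750.
So 1/D = 8.533333, i.e. 8.5333 to 4 decimal places.

8.5333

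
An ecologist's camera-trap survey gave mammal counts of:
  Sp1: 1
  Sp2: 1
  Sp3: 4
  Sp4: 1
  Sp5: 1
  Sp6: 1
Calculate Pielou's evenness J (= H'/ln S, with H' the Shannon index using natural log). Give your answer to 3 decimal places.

Total N = 1+1+4+1+1+1 = 9, so the proportions are 0.11111, 0.11111, 0.44444, 0.11111, 0.11111, 0.11111 (working shown to 5 dp, full precision carried).
H' = −Σ pᵢ ln pᵢ = −((-0.24414) + (-0.24414) + (-0.36041) + (-0.24414) + (-0.24414) + (-0.24414)) = 1.58109.
With S = 6 species, ln S = 1.79176, so J = 1.58109/1.79176 = 0.88243, i.e. 0.882 to 3 decimal places.

0.882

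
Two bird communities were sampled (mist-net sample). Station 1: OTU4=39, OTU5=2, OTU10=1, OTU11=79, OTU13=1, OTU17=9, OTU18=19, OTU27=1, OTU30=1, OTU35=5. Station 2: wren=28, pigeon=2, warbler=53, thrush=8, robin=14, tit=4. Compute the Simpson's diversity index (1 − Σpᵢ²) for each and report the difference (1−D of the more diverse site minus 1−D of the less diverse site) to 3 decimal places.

Station 1: N=157, proportions 0.24841, 0.01274, 0.00637, 0.50318, 0.00637, 0.05732, 0.12102, 0.00637, 0.00637, 0.03185, giving 1−D = 0.66583 (working shown to 5 dp, full precision carried).
Station 2: N=109, proportions 0.25688, 0.01835, 0.48624, 0.07339, 0.12844, 0.0367, giving 1−D = 0.67402.
Difference = |0.66583 − 0.67402| = 0.00819, i.e. 0.008 to 3 decimal places.

0.008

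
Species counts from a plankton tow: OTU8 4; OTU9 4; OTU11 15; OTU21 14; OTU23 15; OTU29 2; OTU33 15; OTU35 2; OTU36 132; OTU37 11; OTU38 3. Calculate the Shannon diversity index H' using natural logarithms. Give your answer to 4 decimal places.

Total N = 4+4+15+14+15+2+15+2+132+11+3 = 217, so the proportions are 0.0184332, 0.0184332, 0.0691244, 0.0645161, 0.0691244, 0.0092166, 0.0691244, 0.0092166, 0.6082949, 0.0506912, 0.0138249 (working shown to 7 dp, full precision carried).
Each pᵢ ln pᵢ term: 0.0184332×(-3.9936030)=-0.0736148, 0.0184332×(-3.9936030)=-0.0736148, 0.0691244×(-2.6718472)=-0.1846899, 0.0645161×(-2.7408400)=-0.1768284, 0.0691244×(-2.6718472)=-0.1846899, 0.0092166×(-4.6867502)=-0.0431959, 0.0691244×(-2.6718472)=-0.1846899, 0.0092166×(-4.6867502)=-0.0431959, 0.6082949×(-0.4970954)=-0.3023806, 0.0506912×(-2.9820021)=-0.1511614, 0.0138249×(-4.2812851)=-0.0591883.
Sum = -1.4772497, so H' = 1.4772.

1.4772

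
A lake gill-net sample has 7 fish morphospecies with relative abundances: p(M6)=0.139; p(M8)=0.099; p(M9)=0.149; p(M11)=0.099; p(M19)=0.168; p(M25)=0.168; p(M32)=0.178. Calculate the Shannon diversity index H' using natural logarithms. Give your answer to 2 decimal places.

1.92

Each pᵢ ln pᵢ term (working shown to 4 dp, full precision carried): 0.139×(-1.9733)=-0.2743, 0.099×(-2.3126)=-0.2290, 0.149×(-1.9038)=-0.2837, 0.099×(-2.3126)=-0.2290, 0.168×(-1.7838)=-0.2997, 0.168×(-1.7838)=-0.2997, 0.178×(-1.7260)=-0.3072.
Sum = -1.9224, so H' = 1.92.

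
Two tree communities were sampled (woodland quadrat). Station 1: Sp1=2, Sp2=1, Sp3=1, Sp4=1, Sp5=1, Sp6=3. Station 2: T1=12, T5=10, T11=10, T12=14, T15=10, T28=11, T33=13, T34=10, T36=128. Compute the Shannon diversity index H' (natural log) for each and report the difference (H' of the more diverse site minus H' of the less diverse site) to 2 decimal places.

Station 1: N=9, proportions 0.2222, 0.1111, 0.1111, 0.1111, 0.1111, 0.3333, giving H' = 1.6770 (working shown to 4 dp, full precision carried).
Station 2: N=218, proportions 0.055, 0.0459, 0.0459, 0.0642, 0.0459, 0.0505, 0.0596, 0.0459, 0.5872, giving H' = 1.5329.
Difference = |1.6770 − 1.5329| = 0.1441, i.e. 0.14 to 2 decimal places.

0.14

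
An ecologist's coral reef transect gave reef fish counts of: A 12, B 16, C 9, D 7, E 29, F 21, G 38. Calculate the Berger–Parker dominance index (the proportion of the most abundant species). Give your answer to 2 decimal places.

Total N = 12+16+9+7+29+21+38 = 132, so the proportions are 0.0909, 0.1212, 0.0682, 0.053, 0.2197, 0.1591, 0.2879 (working shown to 4 dp, full precision carried).
The largest proportion is 0.2879, i.e. d = 0.29 to 2 decimal places.

0.29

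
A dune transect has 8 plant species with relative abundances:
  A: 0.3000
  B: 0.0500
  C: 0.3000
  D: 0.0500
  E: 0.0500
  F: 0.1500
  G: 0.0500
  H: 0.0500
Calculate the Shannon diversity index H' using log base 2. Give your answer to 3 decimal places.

Each pᵢ log₂ pᵢ term (working shown to 5 dp, full precision carried): 0.3×(-1.73697)=-0.52109, 0.05×(-4.32193)=-0.21610, 0.3×(-1.73697)=-0.52109, 0.05×(-4.32193)=-0.21610, 0.05×(-4.32193)=-0.21610, 0.15×(-2.73697)=-0.41054, 0.05×(-4.32193)=-0.21610, 0.05×(-4.32193)=-0.21610.
Sum = -2.53321, so H' = 2.533.

2.533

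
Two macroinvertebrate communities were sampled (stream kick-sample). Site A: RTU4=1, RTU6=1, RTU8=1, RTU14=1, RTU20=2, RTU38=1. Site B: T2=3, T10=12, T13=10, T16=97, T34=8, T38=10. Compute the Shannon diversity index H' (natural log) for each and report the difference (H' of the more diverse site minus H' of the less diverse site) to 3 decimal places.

Site A: N=7, proportions 0.14286, 0.14286, 0.14286, 0.14286, 0.28571, 0.14286, giving H' = 1.74787 (working shown to 5 dp, full precision carried).
Site B: N=140, proportions 0.02143, 0.08571, 0.07143, 0.69286, 0.05714, 0.07143, giving H' = 1.08772.
Difference = |1.74787 − 1.08772| = 0.66015, i.e. 0.660 to 3 decimal places.

0.660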